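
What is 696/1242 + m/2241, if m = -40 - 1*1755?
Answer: -12401/51543 ≈ -0.24060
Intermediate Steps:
m = -1795 (m = -40 - 1755 = -1795)
696/1242 + m/2241 = 696/1242 - 1795/2241 = 696*(1/1242) - 1795*1/2241 = 116/207 - 1795/2241 = -12401/51543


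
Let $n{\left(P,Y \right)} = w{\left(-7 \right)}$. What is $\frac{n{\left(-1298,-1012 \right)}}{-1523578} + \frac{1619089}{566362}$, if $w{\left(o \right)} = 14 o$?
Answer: $\frac{176204563137}{61635477374} \approx 2.8588$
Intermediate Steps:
$n{\left(P,Y \right)} = -98$ ($n{\left(P,Y \right)} = 14 \left(-7\right) = -98$)
$\frac{n{\left(-1298,-1012 \right)}}{-1523578} + \frac{1619089}{566362} = - \frac{98}{-1523578} + \frac{1619089}{566362} = \left(-98\right) \left(- \frac{1}{1523578}\right) + 1619089 \cdot \frac{1}{566362} = \frac{7}{108827} + \frac{1619089}{566362} = \frac{176204563137}{61635477374}$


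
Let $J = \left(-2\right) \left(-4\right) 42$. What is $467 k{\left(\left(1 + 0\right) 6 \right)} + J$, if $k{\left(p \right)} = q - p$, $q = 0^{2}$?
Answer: $-2466$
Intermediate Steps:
$q = 0$
$k{\left(p \right)} = - p$ ($k{\left(p \right)} = 0 - p = - p$)
$J = 336$ ($J = 8 \cdot 42 = 336$)
$467 k{\left(\left(1 + 0\right) 6 \right)} + J = 467 \left(- \left(1 + 0\right) 6\right) + 336 = 467 \left(- 1 \cdot 6\right) + 336 = 467 \left(\left(-1\right) 6\right) + 336 = 467 \left(-6\right) + 336 = -2802 + 336 = -2466$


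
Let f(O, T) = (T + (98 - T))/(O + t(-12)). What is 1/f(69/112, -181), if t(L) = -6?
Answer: -603/10976 ≈ -0.054938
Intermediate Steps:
f(O, T) = 98/(-6 + O) (f(O, T) = (T + (98 - T))/(O - 6) = 98/(-6 + O))
1/f(69/112, -181) = 1/(98/(-6 + 69/112)) = 1/(98/(-603/112)) = 1/(98*(-112/603)) = 1/(-10976/603) = -603/10976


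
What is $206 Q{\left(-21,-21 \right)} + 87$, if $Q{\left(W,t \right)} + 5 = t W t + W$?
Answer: $-1913035$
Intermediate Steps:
$Q{\left(W,t \right)} = -5 + W + W t^{2}$ ($Q{\left(W,t \right)} = -5 + \left(t W t + W\right) = -5 + \left(W t t + W\right) = -5 + \left(W t^{2} + W\right) = -5 + \left(W + W t^{2}\right) = -5 + W + W t^{2}$)
$206 Q{\left(-21,-21 \right)} + 87 = 206 \left(-5 - 21 - 21 \left(-21\right)^{2}\right) + 87 = 206 \left(-5 - 21 - 9261\right) + 87 = 206 \left(-9287\right) + 87 = -1913122 + 87 = -1913035$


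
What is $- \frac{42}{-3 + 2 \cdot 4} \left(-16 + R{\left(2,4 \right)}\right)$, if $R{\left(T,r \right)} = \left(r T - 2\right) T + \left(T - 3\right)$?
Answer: $42$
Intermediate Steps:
$R{\left(T,r \right)} = -3 + T + T \left(-2 + T r\right)$ ($R{\left(T,r \right)} = \left(T r - 2\right) T + \left(-3 + T\right) = \left(-2 + T r\right) T + \left(-3 + T\right) = T \left(-2 + T r\right) + \left(-3 + T\right) = -3 + T + T \left(-2 + T r\right)$)
$- \frac{42}{-3 + 2 \cdot 4} \left(-16 + R{\left(2,4 \right)}\right) = - \frac{42}{-3 + 2 \cdot 4} \left(-16 - \left(5 - 16\right)\right) = - \frac{42}{-3 + 8} \left(-16 - -11\right) = - \frac{42}{5} \left(-16 - -11\right) = \left(-42\right) \frac{1}{5} \left(-16 + 11\right) = \left(- \frac{42}{5}\right) \left(-5\right) = 42$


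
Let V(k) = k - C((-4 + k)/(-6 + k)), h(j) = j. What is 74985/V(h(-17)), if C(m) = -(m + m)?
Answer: -1724655/349 ≈ -4941.7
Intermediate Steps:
C(m) = -2*m
V(k) = k + 2*(-4 + k)/(-6 + k) (V(k) = k - (-2)*(-4 + k)/(-6 + k) = k + 2*(-4 + k)/(-6 + k))
74985/V(h(-17)) = 74985/(((-8 + (-17)**2 - 4*(-17))/(-6 - 17))) = 74985/(((-8 + 289 + 68)/(-23))) = 74985/((-1/23*349)) = 74985/(-349/23) = 74985*(-23/349) = -1724655/349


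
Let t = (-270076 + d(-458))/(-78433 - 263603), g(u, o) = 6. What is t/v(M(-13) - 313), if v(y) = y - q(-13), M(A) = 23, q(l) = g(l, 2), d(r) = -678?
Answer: -135377/50621328 ≈ -0.0026743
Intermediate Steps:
q(l) = 6
t = 135377/171018 (t = (-270076 - 678)/(-78433 - 263603) = -270754/(-342036) = -270754*(-1/342036) = 135377/171018 ≈ 0.79160)
v(y) = -6 + y (v(y) = y - 1*6 = y - 6 = -6 + y)
t/v(M(-13) - 313) = 135377/(171018*(-6 + (23 - 313))) = 135377/(171018*(-6 - 290)) = (135377/171018)/(-296) = (135377/171018)*(-1/296) = -135377/50621328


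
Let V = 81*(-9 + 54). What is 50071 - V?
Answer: 46426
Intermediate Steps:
V = 3645 (V = 81*45 = 3645)
50071 - V = 50071 - 1*3645 = 50071 - 3645 = 46426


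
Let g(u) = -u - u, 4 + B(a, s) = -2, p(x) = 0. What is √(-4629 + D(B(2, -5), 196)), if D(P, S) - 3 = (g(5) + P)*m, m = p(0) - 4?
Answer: I*√4562 ≈ 67.543*I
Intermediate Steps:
B(a, s) = -6 (B(a, s) = -4 - 2 = -6)
m = -4 (m = 0 - 4 = -4)
g(u) = -2*u
D(P, S) = 43 - 4*P (D(P, S) = 3 + (-2*5 + P)*(-4) = 3 + (-10 + P)*(-4) = 3 + (40 - 4*P) = 43 - 4*P)
√(-4629 + D(B(2, -5), 196)) = √(-4629 + (43 - 4*(-6))) = √(-4629 + (43 + 24)) = √(-4629 + 67) = √(-4562) = I*√4562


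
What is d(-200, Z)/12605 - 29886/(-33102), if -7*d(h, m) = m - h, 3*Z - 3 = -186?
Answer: 438731672/486792495 ≈ 0.90127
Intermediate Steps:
Z = -61 (Z = 1 + (⅓)*(-186) = 1 - 62 = -61)
d(h, m) = -m/7 + h/7 (d(h, m) = -(m - h)/7 = -m/7 + h/7)
d(-200, Z)/12605 - 29886/(-33102) = (-⅐*(-61) + (⅐)*(-200))/12605 - 29886/(-33102) = (61/7 - 200/7)*(1/12605) - 29886*(-1/33102) = -139/7*1/12605 + 4981/5517 = -139/88235 + 4981/5517 = 438731672/486792495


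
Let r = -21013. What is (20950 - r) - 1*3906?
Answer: 38057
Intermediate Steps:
(20950 - r) - 1*3906 = (20950 - 1*(-21013)) - 1*3906 = (20950 + 21013) - 3906 = 41963 - 3906 = 38057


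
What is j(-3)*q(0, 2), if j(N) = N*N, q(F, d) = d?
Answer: 18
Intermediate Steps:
j(N) = N²
j(-3)*q(0, 2) = (-3)²*2 = 9*2 = 18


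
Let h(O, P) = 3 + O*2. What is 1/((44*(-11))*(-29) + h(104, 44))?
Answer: 1/14247 ≈ 7.0190e-5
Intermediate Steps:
h(O, P) = 3 + 2*O
1/((44*(-11))*(-29) + h(104, 44)) = 1/((44*(-11))*(-29) + (3 + 2*104)) = 1/(-484*(-29) + (3 + 208)) = 1/(14036 + 211) = 1/14247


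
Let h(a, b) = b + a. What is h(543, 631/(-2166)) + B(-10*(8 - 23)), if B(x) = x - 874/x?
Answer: 37194661/54150 ≈ 686.88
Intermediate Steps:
h(a, b) = a + b
h(543, 631/(-2166)) + B(-10*(8 - 23)) = (543 + 631/(-2166)) + (-10*(8 - 23) - 874*(-1/(10*(8 - 23)))) = (543 + 631*(-1/2166)) + (-10*(-15) - 874/((-10*(-15)))) = (543 - 631/2166) + (150 - 874/150) = 1175507/2166 + (150 - 874*1/150) = 1175507/2166 + (150 - 437/75) = 1175507/2166 + 10813/75 = 37194661/54150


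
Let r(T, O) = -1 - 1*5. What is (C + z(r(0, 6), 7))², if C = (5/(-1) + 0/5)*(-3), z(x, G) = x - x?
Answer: 225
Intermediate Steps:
r(T, O) = -6 (r(T, O) = -1 - 5 = -6)
z(x, G) = 0
C = 15 (C = (5*(-1) + 0*(⅕))*(-3) = (-5 + 0)*(-3) = -5*(-3) = 15)
(C + z(r(0, 6), 7))² = (15 + 0)² = 15² = 225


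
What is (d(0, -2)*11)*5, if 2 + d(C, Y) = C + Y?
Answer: -220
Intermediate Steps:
d(C, Y) = -2 + C + Y (d(C, Y) = -2 + (C + Y) = -2 + C + Y)
(d(0, -2)*11)*5 = ((-2 + 0 - 2)*11)*5 = -4*11*5 = -44*5 = -220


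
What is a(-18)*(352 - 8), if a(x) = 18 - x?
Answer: 12384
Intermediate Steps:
a(-18)*(352 - 8) = (18 - 1*(-18))*(352 - 8) = (18 + 18)*344 = 36*344 = 12384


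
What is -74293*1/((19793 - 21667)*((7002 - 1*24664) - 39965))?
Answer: -74293/107992998 ≈ -0.00068794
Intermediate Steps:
-74293*1/((19793 - 21667)*((7002 - 1*24664) - 39965)) = -74293*(-1/(1874*((7002 - 24664) - 39965))) = -74293*(-1/(1874*(-17662 - 39965))) = -74293/((-57627*(-1874))) = -74293/107992998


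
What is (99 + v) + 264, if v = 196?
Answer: 559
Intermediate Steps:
(99 + v) + 264 = (99 + 196) + 264 = 295 + 264 = 559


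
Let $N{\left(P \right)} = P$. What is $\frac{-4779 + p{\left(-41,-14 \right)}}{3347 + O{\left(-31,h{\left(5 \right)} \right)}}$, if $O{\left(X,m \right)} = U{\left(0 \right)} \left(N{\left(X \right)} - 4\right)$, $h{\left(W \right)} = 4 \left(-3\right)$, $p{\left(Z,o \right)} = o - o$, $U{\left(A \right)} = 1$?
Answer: $- \frac{531}{368} \approx -1.4429$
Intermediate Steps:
$p{\left(Z,o \right)} = 0$
$h{\left(W \right)} = -12$
$O{\left(X,m \right)} = -4 + X$ ($O{\left(X,m \right)} = 1 \left(X - 4\right) = 1 \left(-4 + X\right) = -4 + X$)
$\frac{-4779 + p{\left(-41,-14 \right)}}{3347 + O{\left(-31,h{\left(5 \right)} \right)}} = \frac{-4779 + 0}{3347 - 35} = - \frac{4779}{3347 - 35} = - \frac{4779}{3312} = \left(-4779\right) \frac{1}{3312} = - \frac{531}{368}$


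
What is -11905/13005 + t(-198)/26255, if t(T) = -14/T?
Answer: -687642682/751181805 ≈ -0.91541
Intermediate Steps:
-11905/13005 + t(-198)/26255 = -11905/13005 - 14/(-198)/26255 = -11905*1/13005 - 14*(-1/198)*(1/26255) = -2381/2601 + (7/99)*(1/26255) = -2381/2601 + 7/2599245 = -687642682/751181805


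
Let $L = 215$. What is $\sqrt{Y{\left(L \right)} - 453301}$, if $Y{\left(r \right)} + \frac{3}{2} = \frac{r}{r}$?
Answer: $\frac{i \sqrt{1813206}}{2} \approx 673.28 i$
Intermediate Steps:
$Y{\left(r \right)} = - \frac{1}{2}$ ($Y{\left(r \right)} = - \frac{3}{2} + \frac{r}{r} = - \frac{3}{2} + 1 = - \frac{1}{2}$)
$\sqrt{Y{\left(L \right)} - 453301} = \sqrt{- \frac{1}{2} - 453301} = \sqrt{- \frac{906603}{2}} = \frac{i \sqrt{1813206}}{2}$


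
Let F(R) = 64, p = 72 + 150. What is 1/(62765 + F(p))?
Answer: 1/62829 ≈ 1.5916e-5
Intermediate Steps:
p = 222
1/(62765 + F(p)) = 1/(62765 + 64) = 1/62829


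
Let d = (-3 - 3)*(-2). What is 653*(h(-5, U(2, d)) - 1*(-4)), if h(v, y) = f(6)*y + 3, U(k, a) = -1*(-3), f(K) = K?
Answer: 16325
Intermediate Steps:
d = 12 (d = -6*(-2) = 12)
U(k, a) = 3
h(v, y) = 3 + 6*y (h(v, y) = 6*y + 3 = 3 + 6*y)
653*(h(-5, U(2, d)) - 1*(-4)) = 653*((3 + 6*3) - 1*(-4)) = 653*((3 + 18) + 4) = 653*(21 + 4) = 653*25 = 16325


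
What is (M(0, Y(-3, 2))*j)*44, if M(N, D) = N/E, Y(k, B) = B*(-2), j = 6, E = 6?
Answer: 0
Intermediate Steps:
Y(k, B) = -2*B
M(N, D) = N/6
(M(0, Y(-3, 2))*j)*44 = (((⅙)*0)*6)*44 = (0*6)*44 = 0*44 = 0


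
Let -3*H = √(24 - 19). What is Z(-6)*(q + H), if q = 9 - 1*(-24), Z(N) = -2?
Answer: -66 + 2*√5/3 ≈ -64.509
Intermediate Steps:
H = -√5/3 (H = -√(24 - 19)/3 = -√5/3 ≈ -0.74536)
q = 33 (q = 9 + 24 = 33)
Z(-6)*(q + H) = -2*(33 - √5/3) = -66 + 2*√5/3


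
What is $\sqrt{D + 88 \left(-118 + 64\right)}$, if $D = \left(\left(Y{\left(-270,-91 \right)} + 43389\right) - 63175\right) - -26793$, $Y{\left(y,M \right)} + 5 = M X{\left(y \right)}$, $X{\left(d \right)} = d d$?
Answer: $15 i \sqrt{29474} \approx 2575.2 i$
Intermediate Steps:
$X{\left(d \right)} = d^{2}$
$Y{\left(y,M \right)} = -5 + M y^{2}$
$D = -6626898$ ($D = \left(\left(\left(-5 - 91 \left(-270\right)^{2}\right) + 43389\right) - 63175\right) - -26793 = \left(\left(\left(-5 - 6633900\right) + 43389\right) - 63175\right) + 26793 = \left(\left(-6633905 + 43389\right) - 63175\right) + 26793 = \left(-6590516 - 63175\right) + 26793 = -6653691 + 26793 = -6626898$)
$\sqrt{D + 88 \left(-118 + 64\right)} = \sqrt{-6626898 + 88 \left(-118 + 64\right)} = \sqrt{-6626898 + 88 \left(-54\right)} = \sqrt{-6626898 - 4752} = \sqrt{-6631650} = 15 i \sqrt{29474}$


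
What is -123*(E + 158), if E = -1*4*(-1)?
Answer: -19926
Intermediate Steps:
E = 4 (E = -4*(-1) = 4)
-123*(E + 158) = -123*(4 + 158) = -123*162 = -19926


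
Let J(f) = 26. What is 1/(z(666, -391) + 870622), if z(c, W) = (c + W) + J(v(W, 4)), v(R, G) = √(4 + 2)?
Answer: 1/870923 ≈ 1.1482e-6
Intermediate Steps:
v(R, G) = √6
z(c, W) = 26 + W + c (z(c, W) = (c + W) + 26 = (W + c) + 26 = 26 + W + c)
1/(z(666, -391) + 870622) = 1/((26 - 391 + 666) + 870622) = 1/(301 + 870622) = 1/870923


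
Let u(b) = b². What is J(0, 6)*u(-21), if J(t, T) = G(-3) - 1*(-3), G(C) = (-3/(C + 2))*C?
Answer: -2646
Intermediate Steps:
G(C) = -3*C/(2 + C) (G(C) = (-3/(2 + C))*C = -3*C/(2 + C))
J(t, T) = -6 (J(t, T) = -3*(-3)/(2 - 3) - 1*(-3) = -3*(-3)/(-1) + 3 = -3*(-3)*(-1) + 3 = -9 + 3 = -6)
J(0, 6)*u(-21) = -6*(-21)² = -6*441 = -2646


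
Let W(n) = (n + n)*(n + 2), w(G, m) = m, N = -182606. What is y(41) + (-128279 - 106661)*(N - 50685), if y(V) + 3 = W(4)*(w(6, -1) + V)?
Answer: 54809389457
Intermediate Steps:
W(n) = 2*n*(2 + n) (W(n) = (2*n)*(2 + n) = 2*n*(2 + n))
y(V) = -51 + 48*V (y(V) = -3 + (2*4*(2 + 4))*(-1 + V) = -3 + (2*4*6)*(-1 + V) = -3 + 48*(-1 + V) = -3 + (-48 + 48*V) = -51 + 48*V)
y(41) + (-128279 - 106661)*(N - 50685) = (-51 + 48*41) + (-128279 - 106661)*(-182606 - 50685) = (-51 + 1968) - 234940*(-233291) = 1917 + 54809387540 = 54809389457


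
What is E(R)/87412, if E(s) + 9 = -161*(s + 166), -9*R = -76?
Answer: -252851/786708 ≈ -0.32140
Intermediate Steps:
R = 76/9 (R = -1/9*(-76) = 76/9 ≈ 8.4444)
E(s) = -26735 - 161*s (E(s) = -9 - 161*(s + 166) = -9 - 161*(166 + s) = -9 + (-26726 - 161*s) = -26735 - 161*s)
E(R)/87412 = (-26735 - 161*76/9)/87412 = (-26735 - 12236/9)*(1/87412) = -252851/9*1/87412 = -252851/786708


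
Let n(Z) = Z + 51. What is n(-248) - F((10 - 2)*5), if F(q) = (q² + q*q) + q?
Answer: -3437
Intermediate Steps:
F(q) = q + 2*q² (F(q) = (q² + q²) + q = 2*q² + q = q + 2*q²)
n(Z) = 51 + Z
n(-248) - F((10 - 2)*5) = (51 - 248) - (10 - 2)*5*(1 + 2*((10 - 2)*5)) = -197 - 8*5*(1 + 2*(8*5)) = -197 - 40*(1 + 2*40) = -197 - 40*(1 + 80) = -197 - 40*81 = -197 - 1*3240 = -197 - 3240 = -3437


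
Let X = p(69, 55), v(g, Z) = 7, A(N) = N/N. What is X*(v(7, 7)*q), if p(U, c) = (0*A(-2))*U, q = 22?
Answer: 0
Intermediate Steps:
A(N) = 1
p(U, c) = 0 (p(U, c) = (0*1)*U = 0*U = 0)
X = 0
X*(v(7, 7)*q) = 0*(7*22) = 0*154 = 0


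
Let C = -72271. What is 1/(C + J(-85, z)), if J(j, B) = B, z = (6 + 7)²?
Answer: -1/72102 ≈ -1.3869e-5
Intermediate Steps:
z = 169 (z = 13² = 169)
1/(C + J(-85, z)) = 1/(-72271 + 169) = 1/(-72102) = -1/72102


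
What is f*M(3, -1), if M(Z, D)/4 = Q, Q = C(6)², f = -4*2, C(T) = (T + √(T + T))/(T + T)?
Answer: -32/3 - 16*√3/3 ≈ -19.904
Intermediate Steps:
C(T) = (T + √2*√T)/(2*T) (C(T) = (T + √(2*T))/((2*T)) = (T + √2*√T)*(1/(2*T)) = (T + √2*√T)/(2*T))
f = -8
Q = (½ + √3/6)² (Q = (½ + √2/(2*√6))² = (½ + √2*(√6/6)/2)² = (½ + √3/6)² ≈ 0.62201)
M(Z, D) = 4/3 + 2*√3/3 (M(Z, D) = 4*(⅓ + √3/6) = 4/3 + 2*√3/3)
f*M(3, -1) = -8*(3 + √3)²/9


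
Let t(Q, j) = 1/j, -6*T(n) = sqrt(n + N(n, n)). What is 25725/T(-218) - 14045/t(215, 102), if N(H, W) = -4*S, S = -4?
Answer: -1432590 + 77175*I*sqrt(202)/101 ≈ -1.4326e+6 + 10860.0*I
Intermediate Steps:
N(H, W) = 16 (N(H, W) = -4*(-4) = 16)
T(n) = -sqrt(16 + n)/6 (T(n) = -sqrt(n + 16)/6 = -sqrt(16 + n)/6)
25725/T(-218) - 14045/t(215, 102) = 25725/((-sqrt(16 - 218)/6)) - 14045/(1/102) = 25725/((-I*sqrt(202)/6)) - 14045/1/102 = 25725/((-I*sqrt(202)/6)) - 14045*102 = 25725/((-I*sqrt(202)/6)) - 1432590 = 25725*(3*I*sqrt(202)/101) - 1432590 = 77175*I*sqrt(202)/101 - 1432590 = -1432590 + 77175*I*sqrt(202)/101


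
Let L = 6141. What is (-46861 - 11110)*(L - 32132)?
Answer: 1506724261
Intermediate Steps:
(-46861 - 11110)*(L - 32132) = (-46861 - 11110)*(6141 - 32132) = -57971*(-25991) = 1506724261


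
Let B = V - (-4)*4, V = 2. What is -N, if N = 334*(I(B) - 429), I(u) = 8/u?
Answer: 1288238/9 ≈ 1.4314e+5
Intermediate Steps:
B = 18 (B = 2 - (-4)*4 = 2 - 1*(-16) = 2 + 16 = 18)
N = -1288238/9 (N = 334*(8/18 - 429) = 334*(8*(1/18) - 429) = 334*(4/9 - 429) = 334*(-3857/9) = -1288238/9 ≈ -1.4314e+5)
-N = -1*(-1288238/9) = 1288238/9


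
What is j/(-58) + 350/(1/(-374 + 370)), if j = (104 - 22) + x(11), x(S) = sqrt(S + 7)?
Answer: -40641/29 - 3*sqrt(2)/58 ≈ -1401.5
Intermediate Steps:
x(S) = sqrt(7 + S)
j = 82 + 3*sqrt(2) (j = (104 - 22) + sqrt(7 + 11) = 82 + sqrt(18) = 82 + 3*sqrt(2) ≈ 86.243)
j/(-58) + 350/(1/(-374 + 370)) = (82 + 3*sqrt(2))/(-58) + 350/(1/(-374 + 370)) = (82 + 3*sqrt(2))*(-1/58) + 350/(1/(-4)) = (-41/29 - 3*sqrt(2)/58) + 350/(-1/4) = (-41/29 - 3*sqrt(2)/58) + 350*(-4) = (-41/29 - 3*sqrt(2)/58) - 1400 = -40641/29 - 3*sqrt(2)/58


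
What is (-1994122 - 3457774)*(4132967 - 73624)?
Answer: -22131115864328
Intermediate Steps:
(-1994122 - 3457774)*(4132967 - 73624) = -5451896*4059343 = -22131115864328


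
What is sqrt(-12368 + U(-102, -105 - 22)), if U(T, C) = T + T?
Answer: 2*I*sqrt(3143) ≈ 112.12*I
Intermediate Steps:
U(T, C) = 2*T
sqrt(-12368 + U(-102, -105 - 22)) = sqrt(-12368 + 2*(-102)) = sqrt(-12368 - 204) = sqrt(-12572) = 2*I*sqrt(3143)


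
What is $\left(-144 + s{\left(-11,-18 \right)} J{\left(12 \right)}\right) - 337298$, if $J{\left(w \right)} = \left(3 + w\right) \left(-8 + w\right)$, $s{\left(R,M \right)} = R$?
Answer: $-338102$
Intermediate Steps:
$J{\left(w \right)} = \left(-8 + w\right) \left(3 + w\right)$
$\left(-144 + s{\left(-11,-18 \right)} J{\left(12 \right)}\right) - 337298 = \left(-144 - 11 \left(-24 + 12^{2} - 60\right)\right) - 337298 = \left(-144 - 11 \left(-24 + 144 - 60\right)\right) - 337298 = \left(-144 - 660\right) - 337298 = -804 - 337298 = -338102$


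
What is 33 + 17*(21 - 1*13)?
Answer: 169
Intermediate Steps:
33 + 17*(21 - 1*13) = 33 + 17*(21 - 13) = 33 + 17*8 = 33 + 136 = 169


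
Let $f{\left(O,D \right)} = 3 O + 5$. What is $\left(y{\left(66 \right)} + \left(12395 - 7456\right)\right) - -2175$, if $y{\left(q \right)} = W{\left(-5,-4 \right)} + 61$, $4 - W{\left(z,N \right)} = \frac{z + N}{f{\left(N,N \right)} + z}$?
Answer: $\frac{28713}{4} \approx 7178.3$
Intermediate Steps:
$f{\left(O,D \right)} = 5 + 3 O$
$W{\left(z,N \right)} = 4 - \frac{N + z}{5 + z + 3 N}$ ($W{\left(z,N \right)} = 4 - \frac{z + N}{\left(5 + 3 N\right) + z} = 4 - \frac{N + z}{5 + z + 3 N}$)
$y{\left(q \right)} = \frac{257}{4}$ ($y{\left(q \right)} = \frac{20 + 3 \left(-5\right) + 11 \left(-4\right)}{5 - 5 + 3 \left(-4\right)} + 61 = \frac{20 - 15 - 44}{5 - 5 - 12} + 61 = \frac{1}{-12} \left(-39\right) + 61 = \left(- \frac{1}{12}\right) \left(-39\right) + 61 = \frac{13}{4} + 61 = \frac{257}{4}$)
$\left(y{\left(66 \right)} + \left(12395 - 7456\right)\right) - -2175 = \left(\frac{257}{4} + \left(12395 - 7456\right)\right) - -2175 = \left(\frac{257}{4} + 4939\right) + 2175 = \frac{20013}{4} + 2175 = \frac{28713}{4}$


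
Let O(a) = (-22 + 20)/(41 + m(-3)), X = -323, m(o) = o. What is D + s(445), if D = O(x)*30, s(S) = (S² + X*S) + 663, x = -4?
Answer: 1044077/19 ≈ 54951.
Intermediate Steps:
O(a) = -1/19 (O(a) = (-22 + 20)/(41 - 3) = -2/38 = -2*1/38 = -1/19)
s(S) = 663 + S² - 323*S (s(S) = (S² - 323*S) + 663 = 663 + S² - 323*S)
D = -30/19 (D = -1/19*30 = -30/19 ≈ -1.5789)
D + s(445) = -30/19 + (663 + 445² - 323*445) = -30/19 + (663 + 198025 - 143735) = -30/19 + 54953 = 1044077/19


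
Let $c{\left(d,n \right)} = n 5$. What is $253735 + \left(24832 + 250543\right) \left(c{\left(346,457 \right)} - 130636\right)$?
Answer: $-35344402890$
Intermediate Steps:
$c{\left(d,n \right)} = 5 n$
$253735 + \left(24832 + 250543\right) \left(c{\left(346,457 \right)} - 130636\right) = 253735 + \left(24832 + 250543\right) \left(5 \cdot 457 - 130636\right) = 253735 + 275375 \left(2285 - 130636\right) = 253735 + 275375 \left(-128351\right) = 253735 - 35344656625 = -35344402890$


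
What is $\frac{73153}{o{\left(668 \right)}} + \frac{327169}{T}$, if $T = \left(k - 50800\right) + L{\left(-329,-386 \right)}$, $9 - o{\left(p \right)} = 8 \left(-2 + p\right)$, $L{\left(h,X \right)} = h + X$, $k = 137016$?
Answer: $- \frac{4514442742}{454779819} \approx -9.9267$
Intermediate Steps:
$L{\left(h,X \right)} = X + h$
$o{\left(p \right)} = 25 - 8 p$ ($o{\left(p \right)} = 9 - 8 \left(-2 + p\right) = 9 - \left(-16 + 8 p\right) = 25 - 8 p$)
$T = 85501$ ($T = \left(137016 - 50800\right) - 715 = 86216 - 715 = 85501$)
$\frac{73153}{o{\left(668 \right)}} + \frac{327169}{T} = \frac{73153}{25 - 5344} + \frac{327169}{85501} = \frac{73153}{25 - 5344} + 327169 \cdot \frac{1}{85501} = \frac{73153}{-5319} + \frac{327169}{85501} = 73153 \left(- \frac{1}{5319}\right) + \frac{327169}{85501} = - \frac{73153}{5319} + \frac{327169}{85501} = - \frac{4514442742}{454779819}$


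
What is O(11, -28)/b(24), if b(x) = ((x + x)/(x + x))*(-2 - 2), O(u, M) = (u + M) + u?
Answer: 3/2 ≈ 1.5000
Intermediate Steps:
O(u, M) = M + 2*u (O(u, M) = (M + u) + u = M + 2*u)
b(x) = -4 (b(x) = ((2*x)/((2*x)))*(-4) = ((2*x)*(1/(2*x)))*(-4) = 1*(-4) = -4)
O(11, -28)/b(24) = (-28 + 2*11)/(-4) = (-28 + 22)*(-¼) = -6*(-¼) = 3/2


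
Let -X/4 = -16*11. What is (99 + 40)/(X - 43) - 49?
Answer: -32250/661 ≈ -48.790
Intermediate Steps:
X = 704 (X = -(-64)*11 = -4*(-176) = 704)
(99 + 40)/(X - 43) - 49 = (99 + 40)/(704 - 43) - 49 = 139/661 - 49 = -32250/661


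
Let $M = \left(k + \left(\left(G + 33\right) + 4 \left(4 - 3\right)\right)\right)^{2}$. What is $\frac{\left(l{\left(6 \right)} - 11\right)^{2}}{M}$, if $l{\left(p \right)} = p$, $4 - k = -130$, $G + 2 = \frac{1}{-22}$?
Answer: $\frac{12100}{13816089} \approx 0.00087579$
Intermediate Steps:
$G = - \frac{45}{22}$ ($G = -2 + \frac{1}{-22} = -2 - \frac{1}{22} = - \frac{45}{22} \approx -2.0455$)
$k = 134$ ($k = 4 - -130 = 4 + 130 = 134$)
$M = \frac{13816089}{484}$ ($M = \left(134 + \left(\left(- \frac{45}{22} + 33\right) + 4 \left(4 - 3\right)\right)\right)^{2} = \left(134 + \left(\frac{681}{22} + 4 \cdot 1\right)\right)^{2} = \left(134 + \left(\frac{681}{22} + 4\right)\right)^{2} = \left(134 + \frac{769}{22}\right)^{2} = \left(\frac{3717}{22}\right)^{2} = \frac{13816089}{484} \approx 28546.0$)
$\frac{\left(l{\left(6 \right)} - 11\right)^{2}}{M} = \frac{\left(6 - 11\right)^{2}}{\frac{13816089}{484}} = \left(-5\right)^{2} \cdot \frac{484}{13816089} = 25 \cdot \frac{484}{13816089} = \frac{12100}{13816089}$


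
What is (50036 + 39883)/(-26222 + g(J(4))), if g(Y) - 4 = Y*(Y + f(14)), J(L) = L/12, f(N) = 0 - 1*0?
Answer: -809271/235961 ≈ -3.4297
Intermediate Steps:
f(N) = 0 (f(N) = 0 + 0 = 0)
J(L) = L/12 (J(L) = L*(1/12) = L/12)
g(Y) = 4 + Y² (g(Y) = 4 + Y*(Y + 0) = 4 + Y*Y = 4 + Y²)
(50036 + 39883)/(-26222 + g(J(4))) = (50036 + 39883)/(-26222 + (4 + ((1/12)*4)²)) = 89919/(-26222 + (4 + (⅓)²)) = 89919/(-26222 + (4 + ⅑)) = 89919/(-26222 + 37/9) = 89919/(-235961/9) = 89919*(-9/235961) = -809271/235961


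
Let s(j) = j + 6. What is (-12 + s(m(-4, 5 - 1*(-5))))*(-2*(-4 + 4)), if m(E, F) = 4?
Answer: 0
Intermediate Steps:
s(j) = 6 + j
(-12 + s(m(-4, 5 - 1*(-5))))*(-2*(-4 + 4)) = (-12 + (6 + 4))*(-2*(-4 + 4)) = (-12 + 10)*(-2*0) = -2*0 = 0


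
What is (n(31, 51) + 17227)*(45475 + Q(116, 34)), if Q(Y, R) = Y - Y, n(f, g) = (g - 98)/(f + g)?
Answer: 64236484325/82 ≈ 7.8337e+8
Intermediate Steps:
n(f, g) = (-98 + g)/(f + g)
Q(Y, R) = 0
(n(31, 51) + 17227)*(45475 + Q(116, 34)) = ((-98 + 51)/(31 + 51) + 17227)*(45475 + 0) = (-47/82 + 17227)*45475 = (1412567/82)*45475 = 64236484325/82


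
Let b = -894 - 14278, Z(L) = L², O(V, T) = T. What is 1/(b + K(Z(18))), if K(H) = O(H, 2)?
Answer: -1/15170 ≈ -6.5920e-5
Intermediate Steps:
K(H) = 2
b = -15172
1/(b + K(Z(18))) = 1/(-15172 + 2) = 1/(-15170) = -1/15170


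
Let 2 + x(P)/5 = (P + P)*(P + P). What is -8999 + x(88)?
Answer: 145871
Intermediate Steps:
x(P) = -10 + 20*P² (x(P) = -10 + 5*((P + P)*(P + P)) = -10 + 5*((2*P)*(2*P)) = -10 + 5*(4*P²) = -10 + 20*P²)
-8999 + x(88) = -8999 + (-10 + 20*88²) = -8999 + (-10 + 20*7744) = -8999 + (-10 + 154880) = -8999 + 154870 = 145871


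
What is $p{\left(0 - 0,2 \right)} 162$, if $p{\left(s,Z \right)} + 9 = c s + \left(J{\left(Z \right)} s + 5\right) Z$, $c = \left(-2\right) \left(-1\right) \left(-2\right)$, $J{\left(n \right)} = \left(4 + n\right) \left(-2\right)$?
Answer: $162$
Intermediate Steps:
$J{\left(n \right)} = -8 - 2 n$
$c = -4$ ($c = 2 \left(-2\right) = -4$)
$p{\left(s,Z \right)} = -9 - 4 s + Z \left(5 + s \left(-8 - 2 Z\right)\right)$ ($p{\left(s,Z \right)} = -9 + \left(- 4 s + \left(\left(-8 - 2 Z\right) s + 5\right) Z\right) = -9 + \left(- 4 s + \left(s \left(-8 - 2 Z\right) + 5\right) Z\right) = -9 + \left(- 4 s + \left(5 + s \left(-8 - 2 Z\right)\right) Z\right) = -9 + \left(- 4 s + Z \left(5 + s \left(-8 - 2 Z\right)\right)\right) = -9 - 4 s + Z \left(5 + s \left(-8 - 2 Z\right)\right)$)
$p{\left(0 - 0,2 \right)} 162 = \left(-9 - 4 \left(0 - 0\right) + 5 \cdot 2 - 4 \left(0 - 0\right) \left(4 + 2\right)\right) 162 = \left(-9 - 4 \left(0 + 0\right) + 10 - 4 \left(0 + 0\right) 6\right) 162 = \left(-9 - 0 + 10 - 4 \cdot 0 \cdot 6\right) 162 = \left(-9 + 0 + 10 + 0\right) 162 = 1 \cdot 162 = 162$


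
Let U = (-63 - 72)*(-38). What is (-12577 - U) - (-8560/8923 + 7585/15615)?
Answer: -493419432314/27866529 ≈ -17707.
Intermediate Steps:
U = 5130 (U = -135*(-38) = 5130)
(-12577 - U) - (-8560/8923 + 7585/15615) = (-12577 - 1*5130) - (-8560/8923 + 7585/15615) = (-12577 - 5130) - (-8560*1/8923 + 7585*(1/15615)) = -17707 - (-8560/8923 + 1517/3123) = -17707 - 1*(-13196689/27866529) = -17707 + 13196689/27866529 = -493419432314/27866529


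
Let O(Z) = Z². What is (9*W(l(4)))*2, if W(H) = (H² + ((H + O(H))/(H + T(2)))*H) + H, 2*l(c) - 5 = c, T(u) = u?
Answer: 9801/13 ≈ 753.92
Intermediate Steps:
l(c) = 5/2 + c/2
W(H) = H + H² + H*(H + H²)/(2 + H) (W(H) = (H² + ((H + H²)/(H + 2))*H) + H = (H² + ((H + H²)/(2 + H))*H) + H = (H² + H*(H + H²)/(2 + H)) + H = H + H² + H*(H + H²)/(2 + H))
(9*W(l(4)))*2 = (9*(2*(5/2 + (½)*4)*(1 + (5/2 + (½)*4)² + 2*(5/2 + (½)*4))/(2 + (5/2 + (½)*4))))*2 = (9*(2*(5/2 + 2)*(1 + (5/2 + 2)² + 2*(5/2 + 2))/(2 + (5/2 + 2))))*2 = (9*(2*(9/2)*(1 + (9/2)² + 2*(9/2))/(2 + 9/2)))*2 = (9*(2*(9/2)*(1 + 81/4 + 9)/(13/2)))*2 = (9*(2*(9/2)*(2/13)*(121/4)))*2 = (9*(1089/26))*2 = (9801/26)*2 = 9801/13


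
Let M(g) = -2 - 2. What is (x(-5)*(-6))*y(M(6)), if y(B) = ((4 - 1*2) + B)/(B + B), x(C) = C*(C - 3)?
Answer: -60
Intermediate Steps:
x(C) = C*(-3 + C)
M(g) = -4
y(B) = (2 + B)/(2*B) (y(B) = ((4 - 2) + B)/((2*B)) = (2 + B)*(1/(2*B)) = (2 + B)/(2*B))
(x(-5)*(-6))*y(M(6)) = (-5*(-3 - 5)*(-6))*((1/2)*(2 - 4)/(-4)) = (-5*(-8)*(-6))*((1/2)*(-1/4)*(-2)) = (40*(-6))*(1/4) = -240*1/4 = -60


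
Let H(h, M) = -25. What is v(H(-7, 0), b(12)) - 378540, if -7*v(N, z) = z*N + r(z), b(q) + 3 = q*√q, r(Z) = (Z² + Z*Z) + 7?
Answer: -379048 + 888*√3/7 ≈ -3.7883e+5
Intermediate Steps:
r(Z) = 7 + 2*Z² (r(Z) = (Z² + Z²) + 7 = 2*Z² + 7 = 7 + 2*Z²)
b(q) = -3 + q^(3/2) (b(q) = -3 + q*√q = -3 + q^(3/2))
v(N, z) = -1 - 2*z²/7 - N*z/7 (v(N, z) = -(z*N + (7 + 2*z²))/7 = -(N*z + (7 + 2*z²))/7 = -(7 + 2*z² + N*z)/7 = -1 - 2*z²/7 - N*z/7)
v(H(-7, 0), b(12)) - 378540 = (-1 - 2*(-3 + 12^(3/2))²/7 - ⅐*(-25)*(-3 + 12^(3/2))) - 378540 = (-1 - 2*(-3 + 24*√3)²/7 - ⅐*(-25)*(-3 + 24*√3)) - 378540 = (-1 - 2*(-3 + 24*√3)²/7 + (-75/7 + 600*√3/7)) - 378540 = (-82/7 - 2*(-3 + 24*√3)²/7 + 600*√3/7) - 378540 = -2649862/7 - 2*(-3 + 24*√3)²/7 + 600*√3/7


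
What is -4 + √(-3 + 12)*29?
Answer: 83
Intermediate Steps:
-4 + √(-3 + 12)*29 = -4 + √9*29 = -4 + 3*29 = -4 + 87 = 83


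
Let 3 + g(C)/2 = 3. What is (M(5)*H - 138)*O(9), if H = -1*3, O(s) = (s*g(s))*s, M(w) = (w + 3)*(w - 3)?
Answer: 0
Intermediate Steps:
g(C) = 0 (g(C) = -6 + 2*3 = -6 + 6 = 0)
M(w) = (-3 + w)*(3 + w) (M(w) = (3 + w)*(-3 + w) = (-3 + w)*(3 + w))
O(s) = 0 (O(s) = (s*0)*s = 0*s = 0)
H = -3
(M(5)*H - 138)*O(9) = ((-9 + 5**2)*(-3) - 138)*0 = ((-9 + 25)*(-3) - 138)*0 = (16*(-3) - 138)*0 = (-48 - 138)*0 = -186*0 = 0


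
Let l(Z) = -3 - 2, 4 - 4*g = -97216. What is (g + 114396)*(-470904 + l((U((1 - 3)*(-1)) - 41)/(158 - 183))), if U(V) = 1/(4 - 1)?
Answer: -65315549209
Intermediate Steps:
g = 24305 (g = 1 - ¼*(-97216) = 1 + 24304 = 24305)
U(V) = ⅓ (U(V) = 1/3 = ⅓)
l(Z) = -5
(g + 114396)*(-470904 + l((U((1 - 3)*(-1)) - 41)/(158 - 183))) = (24305 + 114396)*(-470904 - 5) = 138701*(-470909) = -65315549209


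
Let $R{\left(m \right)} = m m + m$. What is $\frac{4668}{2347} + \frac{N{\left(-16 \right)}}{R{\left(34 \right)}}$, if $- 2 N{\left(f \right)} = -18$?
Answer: $\frac{5576043}{2792930} \approx 1.9965$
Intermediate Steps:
$N{\left(f \right)} = 9$ ($N{\left(f \right)} = \left(- \frac{1}{2}\right) \left(-18\right) = 9$)
$R{\left(m \right)} = m + m^{2}$ ($R{\left(m \right)} = m^{2} + m = m + m^{2}$)
$\frac{4668}{2347} + \frac{N{\left(-16 \right)}}{R{\left(34 \right)}} = \frac{4668}{2347} + \frac{9}{34 \left(1 + 34\right)} = 4668 \cdot \frac{1}{2347} + \frac{9}{34 \cdot 35} = \frac{4668}{2347} + \frac{9}{1190} = \frac{5576043}{2792930}$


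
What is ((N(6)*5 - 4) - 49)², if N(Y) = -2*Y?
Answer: 12769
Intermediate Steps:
((N(6)*5 - 4) - 49)² = ((-2*6*5 - 4) - 49)² = ((-12*5 - 4) - 49)² = ((-60 - 4) - 49)² = (-64 - 49)² = (-113)² = 12769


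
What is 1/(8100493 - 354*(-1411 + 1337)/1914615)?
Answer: 638205/5169775143797 ≈ 1.2345e-7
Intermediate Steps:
1/(8100493 - 354*(-1411 + 1337)/1914615) = 1/(8100493 - 354*(-74)*(1/1914615)) = 1/(8100493 + 26196*(1/1914615)) = 1/(8100493 + 8732/638205) = 1/(5169775143797/638205) = 638205/5169775143797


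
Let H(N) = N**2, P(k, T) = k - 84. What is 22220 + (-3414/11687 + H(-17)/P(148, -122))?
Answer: 16623008007/747968 ≈ 22224.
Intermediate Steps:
P(k, T) = -84 + k
22220 + (-3414/11687 + H(-17)/P(148, -122)) = 22220 + (-3414/11687 + (-17)**2/(-84 + 148)) = 22220 + (-3414*1/11687 + 289/64) = 22220 + (-3414/11687 + 289*(1/64)) = 22220 + (-3414/11687 + 289/64) = 22220 + 3159047/747968 = 16623008007/747968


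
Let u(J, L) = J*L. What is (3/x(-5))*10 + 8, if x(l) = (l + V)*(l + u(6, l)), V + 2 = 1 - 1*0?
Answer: 57/7 ≈ 8.1429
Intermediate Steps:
V = -1 (V = -2 + (1 - 1*0) = -2 + (1 + 0) = -2 + 1 = -1)
x(l) = 7*l*(-1 + l) (x(l) = (l - 1)*(l + 6*l) = (-1 + l)*(7*l) = 7*l*(-1 + l))
(3/x(-5))*10 + 8 = (3/((7*(-5)*(-1 - 5))))*10 + 8 = (3/((7*(-5)*(-6))))*10 + 8 = (3/210)*10 + 8 = (3*(1/210))*10 + 8 = (1/70)*10 + 8 = 1/7 + 8 = 57/7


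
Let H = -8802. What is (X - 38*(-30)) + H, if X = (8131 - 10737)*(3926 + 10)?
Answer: -10264878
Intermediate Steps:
X = -10257216 (X = -2606*3936 = -10257216)
(X - 38*(-30)) + H = (-10257216 - 38*(-30)) - 8802 = (-10257216 + 1140) - 8802 = -10256076 - 8802 = -10264878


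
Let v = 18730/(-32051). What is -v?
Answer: 18730/32051 ≈ 0.58438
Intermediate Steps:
v = -18730/32051 (v = 18730*(-1/32051) = -18730/32051 ≈ -0.58438)
-v = -1*(-18730/32051) = 18730/32051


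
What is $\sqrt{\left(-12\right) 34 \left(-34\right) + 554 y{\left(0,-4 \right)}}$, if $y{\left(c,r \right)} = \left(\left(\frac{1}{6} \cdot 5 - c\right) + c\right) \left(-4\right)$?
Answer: $\frac{2 \sqrt{27057}}{3} \approx 109.66$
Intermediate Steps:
$y{\left(c,r \right)} = - \frac{10}{3}$ ($y{\left(c,r \right)} = \left(\left(\frac{1}{6} \cdot 5 - c\right) + c\right) \left(-4\right) = \left(\left(\frac{5}{6} - c\right) + c\right) \left(-4\right) = \frac{5}{6} \left(-4\right) = - \frac{10}{3}$)
$\sqrt{\left(-12\right) 34 \left(-34\right) + 554 y{\left(0,-4 \right)}} = \sqrt{\left(-12\right) 34 \left(-34\right) + 554 \left(- \frac{10}{3}\right)} = \sqrt{\left(-408\right) \left(-34\right) - \frac{5540}{3}} = \sqrt{13872 - \frac{5540}{3}} = \sqrt{\frac{36076}{3}} = \frac{2 \sqrt{27057}}{3}$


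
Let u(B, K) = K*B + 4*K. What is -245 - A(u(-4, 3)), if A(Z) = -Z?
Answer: -245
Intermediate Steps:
u(B, K) = 4*K + B*K (u(B, K) = B*K + 4*K = 4*K + B*K)
-245 - A(u(-4, 3)) = -245 - (-1)*3*(4 - 4) = -245 - (-1)*3*0 = -245 - (-1)*0 = -245 - 1*0 = -245 + 0 = -245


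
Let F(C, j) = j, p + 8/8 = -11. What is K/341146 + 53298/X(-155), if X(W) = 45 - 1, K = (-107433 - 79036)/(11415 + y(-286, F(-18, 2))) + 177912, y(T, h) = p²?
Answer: 26282604129986/21688186377 ≈ 1211.8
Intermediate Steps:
p = -12 (p = -1 - 11 = -12)
y(T, h) = 144 (y(T, h) = (-12)² = 144)
K = 2056298339/11559 (K = (-107433 - 79036)/(11415 + 144) + 177912 = -186469/11559 + 177912 = 2056298339/11559 ≈ 1.7790e+5)
X(W) = 44
K/341146 + 53298/X(-155) = (2056298339/11559)/341146 + 53298/44 = (2056298339/11559)*(1/341146) + 53298*(1/44) = 2056298339/3943306614 + 26649/22 = 26282604129986/21688186377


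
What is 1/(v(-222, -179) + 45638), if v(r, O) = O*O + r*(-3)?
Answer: 1/78345 ≈ 1.2764e-5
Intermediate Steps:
v(r, O) = O² - 3*r
1/(v(-222, -179) + 45638) = 1/(((-179)² - 3*(-222)) + 45638) = 1/((32041 + 666) + 45638) = 1/(32707 + 45638) = 1/78345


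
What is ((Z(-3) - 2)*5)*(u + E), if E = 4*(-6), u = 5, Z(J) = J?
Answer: 475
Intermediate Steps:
E = -24
((Z(-3) - 2)*5)*(u + E) = ((-3 - 2)*5)*(5 - 24) = -5*5*(-19) = -25*(-19) = 475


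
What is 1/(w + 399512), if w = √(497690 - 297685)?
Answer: 399512/159609638139 - √200005/159609638139 ≈ 2.5003e-6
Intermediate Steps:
w = √200005 ≈ 447.22
1/(w + 399512) = 1/(√200005 + 399512) = 1/(399512 + √200005)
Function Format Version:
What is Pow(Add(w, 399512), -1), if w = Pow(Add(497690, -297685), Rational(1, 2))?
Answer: Add(Rational(399512, 159609638139), Mul(Rational(-1, 159609638139), Pow(200005, Rational(1, 2)))) ≈ 2.5003e-6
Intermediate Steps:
w = Pow(200005, Rational(1, 2)) ≈ 447.22
Pow(Add(w, 399512), -1) = Pow(Add(Pow(200005, Rational(1, 2)), 399512), -1) = Pow(Add(399512, Pow(200005, Rational(1, 2))), -1)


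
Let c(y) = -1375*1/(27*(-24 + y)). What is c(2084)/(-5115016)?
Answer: 275/56899437984 ≈ 4.8331e-9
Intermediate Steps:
c(y) = -1375/(-648 + 27*y)
c(2084)/(-5115016) = -1375/(-648 + 27*2084)/(-5115016) = -1375/(-648 + 56268)*(-1/5115016) = -1375/55620*(-1/5115016) = -1375*1/55620*(-1/5115016) = -275/11124*(-1/5115016) = 275/56899437984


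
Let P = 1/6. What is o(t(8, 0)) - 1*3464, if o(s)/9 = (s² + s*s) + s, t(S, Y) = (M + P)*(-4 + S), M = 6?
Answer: 7710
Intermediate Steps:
P = ⅙ ≈ 0.16667
t(S, Y) = -74/3 + 37*S/6 (t(S, Y) = (6 + ⅙)*(-4 + S) = 37*(-4 + S)/6 = -74/3 + 37*S/6)
o(s) = 9*s + 18*s² (o(s) = 9*((s² + s*s) + s) = 9*((s² + s²) + s) = 9*(2*s² + s) = 9*(s + 2*s²) = 9*s + 18*s²)
o(t(8, 0)) - 1*3464 = 9*(-74/3 + (37/6)*8)*(1 + 2*(-74/3 + (37/6)*8)) - 1*3464 = 9*(-74/3 + 148/3)*(1 + 2*(-74/3 + 148/3)) - 3464 = 9*(74/3)*(1 + 2*(74/3)) - 3464 = 9*(74/3)*(1 + 148/3) - 3464 = 9*(74/3)*(151/3) - 3464 = 11174 - 3464 = 7710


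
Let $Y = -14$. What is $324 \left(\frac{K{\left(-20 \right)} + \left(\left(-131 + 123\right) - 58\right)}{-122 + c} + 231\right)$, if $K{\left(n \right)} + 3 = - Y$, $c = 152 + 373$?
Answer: $\frac{30144312}{403} \approx 74800.0$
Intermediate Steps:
$c = 525$
$K{\left(n \right)} = 11$ ($K{\left(n \right)} = -3 - -14 = -3 + 14 = 11$)
$324 \left(\frac{K{\left(-20 \right)} + \left(\left(-131 + 123\right) - 58\right)}{-122 + c} + 231\right) = 324 \left(\frac{11 + \left(\left(-131 + 123\right) - 58\right)}{-122 + 525} + 231\right) = 324 \left(\frac{11 - 66}{403} + 231\right) = 324 \left(\left(11 - 66\right) \frac{1}{403} + 231\right) = 324 \left(\left(-55\right) \frac{1}{403} + 231\right) = 324 \left(- \frac{55}{403} + 231\right) = 324 \cdot \frac{93038}{403} = \frac{30144312}{403}$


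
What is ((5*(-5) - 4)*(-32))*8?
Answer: 7424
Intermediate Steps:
((5*(-5) - 4)*(-32))*8 = ((-25 - 4)*(-32))*8 = -29*(-32)*8 = 928*8 = 7424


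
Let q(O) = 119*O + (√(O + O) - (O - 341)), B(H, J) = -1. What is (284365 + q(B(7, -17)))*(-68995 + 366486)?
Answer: 84662368708 + 297491*I*√2 ≈ 8.4662e+10 + 4.2072e+5*I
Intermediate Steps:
q(O) = 341 + 118*O + √2*√O (q(O) = 119*O + (√(2*O) - (-341 + O)) = 119*O + (√2*√O + (341 - O)) = 119*O + (341 - O + √2*√O) = 341 + 118*O + √2*√O)
(284365 + q(B(7, -17)))*(-68995 + 366486) = (284365 + (341 + 118*(-1) + √2*√(-1)))*(-68995 + 366486) = (284365 + (341 - 118 + √2*I))*297491 = (284365 + (341 - 118 + I*√2))*297491 = (284365 + (223 + I*√2))*297491 = (284588 + I*√2)*297491 = 84662368708 + 297491*I*√2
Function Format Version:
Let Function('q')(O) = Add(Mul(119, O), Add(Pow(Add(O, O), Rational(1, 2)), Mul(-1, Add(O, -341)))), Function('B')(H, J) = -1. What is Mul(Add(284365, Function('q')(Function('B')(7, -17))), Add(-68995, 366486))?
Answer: Add(84662368708, Mul(297491, I, Pow(2, Rational(1, 2)))) ≈ Add(8.4662e+10, Mul(4.2072e+5, I))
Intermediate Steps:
Function('q')(O) = Add(341, Mul(118, O), Mul(Pow(2, Rational(1, 2)), Pow(O, Rational(1, 2)))) (Function('q')(O) = Add(Mul(119, O), Add(Pow(Mul(2, O), Rational(1, 2)), Mul(-1, Add(-341, O)))) = Add(Mul(119, O), Add(Mul(Pow(2, Rational(1, 2)), Pow(O, Rational(1, 2))), Add(341, Mul(-1, O)))) = Add(Mul(119, O), Add(341, Mul(-1, O), Mul(Pow(2, Rational(1, 2)), Pow(O, Rational(1, 2))))) = Add(341, Mul(118, O), Mul(Pow(2, Rational(1, 2)), Pow(O, Rational(1, 2)))))
Mul(Add(284365, Function('q')(Function('B')(7, -17))), Add(-68995, 366486)) = Mul(Add(284365, Add(341, Mul(118, -1), Mul(Pow(2, Rational(1, 2)), Pow(-1, Rational(1, 2))))), Add(-68995, 366486)) = Mul(Add(284365, Add(341, -118, Mul(Pow(2, Rational(1, 2)), I))), 297491) = Mul(Add(284365, Add(341, -118, Mul(I, Pow(2, Rational(1, 2))))), 297491) = Mul(Add(284365, Add(223, Mul(I, Pow(2, Rational(1, 2))))), 297491) = Mul(Add(284588, Mul(I, Pow(2, Rational(1, 2)))), 297491) = Add(84662368708, Mul(297491, I, Pow(2, Rational(1, 2))))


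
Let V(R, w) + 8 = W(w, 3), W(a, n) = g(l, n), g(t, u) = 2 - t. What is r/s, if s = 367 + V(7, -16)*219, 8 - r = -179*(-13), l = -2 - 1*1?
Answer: 2319/290 ≈ 7.9966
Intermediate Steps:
l = -3 (l = -2 - 1 = -3)
W(a, n) = 5 (W(a, n) = 2 - 1*(-3) = 2 + 3 = 5)
V(R, w) = -3 (V(R, w) = -8 + 5 = -3)
r = -2319 (r = 8 - (-179)*(-13) = 8 - 1*2327 = 8 - 2327 = -2319)
s = -290 (s = 367 - 3*219 = 367 - 657 = -290)
r/s = -2319/(-290) = -2319*(-1/290) = 2319/290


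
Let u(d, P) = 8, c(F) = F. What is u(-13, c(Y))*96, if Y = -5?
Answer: 768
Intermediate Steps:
u(-13, c(Y))*96 = 8*96 = 768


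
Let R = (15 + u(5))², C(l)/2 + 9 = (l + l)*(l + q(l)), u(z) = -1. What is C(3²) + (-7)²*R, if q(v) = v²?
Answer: 12826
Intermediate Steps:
C(l) = -18 + 4*l*(l + l²) (C(l) = -18 + 2*((l + l)*(l + l²)) = -18 + 2*((2*l)*(l + l²)) = -18 + 2*(2*l*(l + l²)) = -18 + 4*l*(l + l²))
R = 196 (R = (15 - 1)² = 14² = 196)
C(3²) + (-7)²*R = (-18 + 4*(3²)² + 4*(3²)³) + (-7)²*196 = (-18 + 4*9² + 4*9³) + 49*196 = (-18 + 4*81 + 4*729) + 9604 = (-18 + 324 + 2916) + 9604 = 3222 + 9604 = 12826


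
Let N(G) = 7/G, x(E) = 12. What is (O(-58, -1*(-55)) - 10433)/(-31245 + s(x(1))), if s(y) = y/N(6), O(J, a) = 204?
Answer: 71603/218643 ≈ 0.32749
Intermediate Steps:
s(y) = 6*y/7 (s(y) = y/((7/6)) = y/((7*(⅙))) = y/(7/6) = y*(6/7) = 6*y/7)
(O(-58, -1*(-55)) - 10433)/(-31245 + s(x(1))) = (204 - 10433)/(-31245 + (6/7)*12) = -10229/(-31245 + 72/7) = -10229/(-218643/7) = -10229*(-7/218643) = 71603/218643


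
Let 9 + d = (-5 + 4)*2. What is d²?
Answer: 121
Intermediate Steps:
d = -11 (d = -9 + (-5 + 4)*2 = -9 - 1*2 = -9 - 2 = -11)
d² = (-11)² = 121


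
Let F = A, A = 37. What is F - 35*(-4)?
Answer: 177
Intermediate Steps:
F = 37
F - 35*(-4) = 37 - 35*(-4) = 37 + 140 = 177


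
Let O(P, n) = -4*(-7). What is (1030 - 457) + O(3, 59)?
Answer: 601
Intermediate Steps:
O(P, n) = 28
(1030 - 457) + O(3, 59) = (1030 - 457) + 28 = 573 + 28 = 601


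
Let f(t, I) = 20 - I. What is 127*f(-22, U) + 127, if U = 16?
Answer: 635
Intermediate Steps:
127*f(-22, U) + 127 = 127*(20 - 1*16) + 127 = 127*(20 - 16) + 127 = 127*4 + 127 = 508 + 127 = 635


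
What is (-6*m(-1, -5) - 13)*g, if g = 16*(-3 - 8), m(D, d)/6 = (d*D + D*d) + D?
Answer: 59312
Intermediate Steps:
m(D, d) = 6*D + 12*D*d (m(D, d) = 6*((d*D + D*d) + D) = 6*((D*d + D*d) + D) = 6*(2*D*d + D) = 6*(D + 2*D*d) = 6*D + 12*D*d)
g = -176 (g = 16*(-11) = -176)
(-6*m(-1, -5) - 13)*g = (-36*(-1)*(1 + 2*(-5)) - 13)*(-176) = (-36*(-1)*(1 - 10) - 13)*(-176) = (-36*(-1)*(-9) - 13)*(-176) = (-6*54 - 13)*(-176) = (-324 - 13)*(-176) = -337*(-176) = 59312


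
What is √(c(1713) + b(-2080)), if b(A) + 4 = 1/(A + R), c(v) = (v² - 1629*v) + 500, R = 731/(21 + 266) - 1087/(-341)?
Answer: 3*√165283593067252470810/101501060 ≈ 379.98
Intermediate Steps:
R = 561240/97867 (R = 731/287 - 1087*(-1/341) = 731*(1/287) + 1087/341 = 731/287 + 1087/341 = 561240/97867 ≈ 5.7347)
c(v) = 500 + v² - 1629*v
b(A) = -4 + 1/(561240/97867 + A) (b(A) = -4 + 1/(A + 561240/97867) = -4 + 1/(561240/97867 + A))
√(c(1713) + b(-2080)) = √((500 + 1713² - 1629*1713) + (-2147093 - 391468*(-2080))/(561240 + 97867*(-2080))) = √((500 + 2934369 - 2790477) + (-2147093 + 814253440)/(561240 - 203563360)) = √(144392 + 812106347/(-203002120)) = √(144392 - 1/203002120*812106347) = √(144392 - 812106347/203002120) = √(29311070004693/203002120) = 3*√165283593067252470810/101501060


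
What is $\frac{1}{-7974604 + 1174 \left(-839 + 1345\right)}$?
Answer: $- \frac{1}{7380560} \approx -1.3549 \cdot 10^{-7}$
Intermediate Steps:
$\frac{1}{-7974604 + 1174 \left(-839 + 1345\right)} = \frac{1}{-7974604 + 1174 \cdot 506} = \frac{1}{-7974604 + 594044} = \frac{1}{-7380560} = - \frac{1}{7380560}$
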